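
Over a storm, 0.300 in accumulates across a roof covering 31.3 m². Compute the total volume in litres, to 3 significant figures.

Depth: 0.300 in × 25.4 = 7.62 mm.
1 mm over 1 m² is 1 L, so volume = 7.62 × 31.3 = 238.506 L ≈ 239 L.

239 litres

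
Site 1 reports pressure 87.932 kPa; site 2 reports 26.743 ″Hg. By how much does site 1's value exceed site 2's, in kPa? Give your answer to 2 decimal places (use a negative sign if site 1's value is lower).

-2.63 kPa

site 2: 26.743 inHg = 90.5622 kPa.
Difference: 87.9320 − 90.5622 = -2.63 kPa.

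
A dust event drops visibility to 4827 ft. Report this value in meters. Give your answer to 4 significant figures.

1 ft = 0.3048 m, so 4827 × 0.3048 = 1471 m.

1471 m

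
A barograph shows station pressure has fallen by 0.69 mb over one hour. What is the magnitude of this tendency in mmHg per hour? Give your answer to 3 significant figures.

0.518 mmHg per hour

0.69 mb / 1 h × 0.750062 mmHg/mb = 0.518 mmHg/h.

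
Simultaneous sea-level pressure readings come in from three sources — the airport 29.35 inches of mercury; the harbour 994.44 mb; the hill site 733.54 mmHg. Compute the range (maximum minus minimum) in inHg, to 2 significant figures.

the harbour: 994.44 mb = 29.3658 inHg.
the hill site: 733.54 mmHg = 28.8795 inHg.
Spread: 29.3658 − 28.8795 = 0.49 inHg.

0.49 inHg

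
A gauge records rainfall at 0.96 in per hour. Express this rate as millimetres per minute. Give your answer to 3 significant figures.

0.406 mm/minute

0.96 in/hour × 25.4 mm/in × 0.0166667 hour/minute = 0.406 mm/minute.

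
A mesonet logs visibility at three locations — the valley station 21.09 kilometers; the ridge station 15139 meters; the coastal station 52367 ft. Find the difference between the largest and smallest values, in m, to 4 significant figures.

5951 m

the valley station: 21.09 km = 21090.00 m.
the coastal station: 52367 ft = 15961.46 m.
Spread: 21090.00 − 15139.00 = 5951 m.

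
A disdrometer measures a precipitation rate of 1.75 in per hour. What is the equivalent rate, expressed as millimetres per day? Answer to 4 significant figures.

1067 mm/day

1.75 in/hour × 25.4 mm/in × 24 hour/day = 1067 mm/day.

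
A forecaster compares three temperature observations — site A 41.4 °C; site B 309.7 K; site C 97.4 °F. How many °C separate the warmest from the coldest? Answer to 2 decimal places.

5.07 °C

site B: 309.7 K = 36.550 °C.
site C: 97.4 °F = 36.333 °C.
Spread: 41.400 − 36.333 = 5.067 °C.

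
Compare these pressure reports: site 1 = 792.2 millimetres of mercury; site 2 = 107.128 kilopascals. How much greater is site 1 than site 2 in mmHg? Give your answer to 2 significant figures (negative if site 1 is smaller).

site 2: 107.128 kPa = 803.53 mmHg.
Difference: 792.20 − 803.53 = -11 mmHg.

-11 mmHg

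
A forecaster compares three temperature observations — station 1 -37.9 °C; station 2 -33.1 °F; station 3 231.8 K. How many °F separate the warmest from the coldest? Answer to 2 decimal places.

9.33 °F

station 2: -33.1 °F = -36.167 °C.
station 3: 231.8 K = -41.350 °C.
Spread: (-36.167) − (-41.350) = 5.183 °C = 9.33 °F.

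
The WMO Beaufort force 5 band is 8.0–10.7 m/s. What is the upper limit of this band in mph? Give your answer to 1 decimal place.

23.9 mph

8.0–10.7 m/s × 2.237 = 17.9–23.9 mph.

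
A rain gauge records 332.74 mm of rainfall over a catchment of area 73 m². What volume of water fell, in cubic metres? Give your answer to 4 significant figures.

1 mm over 1 m² is 1 L, so volume = 332.74 × 73 = 24290.02 L = 24.29 m³.

24.29 cubic metres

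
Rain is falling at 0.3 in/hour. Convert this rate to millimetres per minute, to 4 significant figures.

0.3 in/hour × 25.4 mm/in × 0.0166667 hour/minute = 0.1270 mm/minute.

0.1270 mm/minute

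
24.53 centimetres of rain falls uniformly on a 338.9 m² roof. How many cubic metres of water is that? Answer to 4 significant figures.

83.13 cubic metres

Depth: 24.53 cm × 10 = 245.3 mm.
1 mm over 1 m² is 1 L, so volume = 245.3 × 338.9 = 83132.17 L = 83.13 m³.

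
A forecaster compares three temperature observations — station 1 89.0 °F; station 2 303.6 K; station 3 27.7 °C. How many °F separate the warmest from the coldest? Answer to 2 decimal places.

7.14 °F

station 1: 89.0 °F = 31.667 °C.
station 2: 303.6 K = 30.450 °C.
Spread: 31.667 − 27.700 = 3.967 °C = 7.14 °F.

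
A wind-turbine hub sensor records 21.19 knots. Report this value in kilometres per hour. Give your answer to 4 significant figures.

39.24 km/h

1 kt = 1.852 km/h, so 21.19 × 1.852 = 39.24 km/h.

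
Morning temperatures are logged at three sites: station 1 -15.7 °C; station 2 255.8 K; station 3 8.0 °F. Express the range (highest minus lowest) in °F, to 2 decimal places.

7.23 °F

station 2: 255.8 K = -17.350 °C.
station 3: 8.0 °F = -13.333 °C.
Spread: (-13.333) − (-17.350) = 4.017 °C = 7.23 °F.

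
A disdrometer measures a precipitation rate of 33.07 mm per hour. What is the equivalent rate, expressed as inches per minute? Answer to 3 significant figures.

0.0217 in/minute

33.07 mm/hour × 0.0393701 in/mm × 0.0166667 hour/minute = 0.0217 in/minute.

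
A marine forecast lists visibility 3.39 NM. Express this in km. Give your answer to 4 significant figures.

6.278 km

1 nmi = 1.852 km, so 3.39 × 1.852 = 6.278 km.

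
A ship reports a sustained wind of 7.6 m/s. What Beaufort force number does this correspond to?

7.6 m/s lies in the Beaufort 4 band (moderate breeze, 5.5–7.9 m/s).

Beaufort force 4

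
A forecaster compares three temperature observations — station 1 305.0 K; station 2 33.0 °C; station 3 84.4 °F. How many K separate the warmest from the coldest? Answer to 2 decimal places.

station 1: 305.0 K = 31.850 °C.
station 3: 84.4 °F = 29.111 °C.
Spread: 33.000 − 29.111 = 3.889 °C.

3.89 K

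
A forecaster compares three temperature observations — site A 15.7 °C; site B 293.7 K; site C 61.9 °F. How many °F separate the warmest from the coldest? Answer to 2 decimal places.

8.73 °F

site B: 293.7 K = 20.550 °C.
site C: 61.9 °F = 16.611 °C.
Spread: 20.550 − 15.700 = 4.850 °C = 8.73 °F.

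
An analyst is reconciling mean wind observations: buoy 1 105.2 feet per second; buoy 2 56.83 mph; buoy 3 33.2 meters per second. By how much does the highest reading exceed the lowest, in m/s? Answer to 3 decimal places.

buoy 1: 105.2 ft/s = 32.06496 m/s.
buoy 2: 56.83 mph = 25.40528 m/s.
Spread: 33.20000 − 25.40528 = 7.795 m/s.

7.795 m/s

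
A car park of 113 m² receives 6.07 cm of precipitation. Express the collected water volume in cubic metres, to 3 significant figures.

6.86 cubic metres

Depth: 6.07 cm × 10 = 60.7 mm.
1 mm over 1 m² is 1 L, so volume = 60.7 × 113 = 6859.1 L = 6.86 m³.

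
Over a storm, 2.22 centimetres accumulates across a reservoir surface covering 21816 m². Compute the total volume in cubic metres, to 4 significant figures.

484.3 cubic metres

Depth: 2.22 cm × 10 = 22.2 mm.
1 mm over 1 m² is 1 L, so volume = 22.2 × 21816 = 484315.2 L = 484.3 m³.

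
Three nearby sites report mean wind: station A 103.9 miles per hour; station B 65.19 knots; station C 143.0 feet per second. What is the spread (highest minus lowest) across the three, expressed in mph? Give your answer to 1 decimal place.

28.9 mph

station B: 65.19 kt = 75.019 mph.
station C: 143.0 ft/s = 97.500 mph.
Spread: 103.900 − 75.019 = 28.9 mph.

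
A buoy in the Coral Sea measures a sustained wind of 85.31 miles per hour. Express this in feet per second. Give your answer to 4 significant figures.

125.1 ft/s

1 mph = 1.46667 ft/s, so 85.31 × 1.46667 = 125.1 ft/s.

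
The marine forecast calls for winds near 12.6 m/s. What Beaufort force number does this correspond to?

12.6 m/s lies in the Beaufort 6 band (strong breeze, 10.8–13.8 m/s).

Beaufort force 6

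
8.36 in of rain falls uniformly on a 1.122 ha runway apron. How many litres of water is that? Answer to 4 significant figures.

2382000 litres

Depth: 8.36 in × 25.4 = 212.344 mm.
Area: 1.122 ha = 11220 m².
1 mm over 1 m² is 1 L, so volume = 212.344 × 11220 = 2382499.7 L ≈ 2382000 L.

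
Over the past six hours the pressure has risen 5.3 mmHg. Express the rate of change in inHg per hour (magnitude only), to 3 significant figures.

5.3 mmHg / 6 h × 0.0393701 inHg/mmHg = 0.0348 inHg/h.

0.0348 inHg per hour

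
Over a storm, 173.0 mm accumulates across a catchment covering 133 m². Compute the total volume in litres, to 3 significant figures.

23000 litres

1 mm over 1 m² is 1 L, so volume = 173 × 133 = 23009 L ≈ 23000 L.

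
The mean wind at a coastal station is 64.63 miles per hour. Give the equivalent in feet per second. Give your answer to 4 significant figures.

1 mph = 1.46667 ft/s, so 64.63 × 1.46667 = 94.79 ft/s.

94.79 ft/s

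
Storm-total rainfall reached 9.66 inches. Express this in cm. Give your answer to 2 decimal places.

1 in = 2.54 cm, so 9.66 × 2.54 = 24.54 cm.

24.54 cm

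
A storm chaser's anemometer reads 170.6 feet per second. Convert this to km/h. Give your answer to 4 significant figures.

187.2 km/h

1 ft/s = 1.09728 km/h, so 170.6 × 1.09728 = 187.2 km/h.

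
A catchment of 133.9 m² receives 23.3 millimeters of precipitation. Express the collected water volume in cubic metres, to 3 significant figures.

1 mm over 1 m² is 1 L, so volume = 23.3 × 133.9 = 3119.87 L = 3.12 m³.

3.12 cubic metres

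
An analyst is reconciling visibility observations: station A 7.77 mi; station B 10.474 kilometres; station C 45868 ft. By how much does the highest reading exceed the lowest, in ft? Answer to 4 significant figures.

station A: 7.77 SM = 41025.60 ft.
station B: 10.474 km = 34363.52 ft.
Spread: 45868.00 − 34363.52 = 11500 ft.

11500 ft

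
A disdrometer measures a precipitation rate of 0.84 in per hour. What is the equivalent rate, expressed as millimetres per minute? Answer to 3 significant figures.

0.356 mm/minute

0.84 in/hour × 25.4 mm/in × 0.0166667 hour/minute = 0.356 mm/minute.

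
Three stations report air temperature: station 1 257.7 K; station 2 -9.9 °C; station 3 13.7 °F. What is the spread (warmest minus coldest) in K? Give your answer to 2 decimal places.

5.55 K

station 1: 257.7 K = -15.450 °C.
station 3: 13.7 °F = -10.167 °C.
Spread: (-9.900) − (-15.450) = 5.550 °C.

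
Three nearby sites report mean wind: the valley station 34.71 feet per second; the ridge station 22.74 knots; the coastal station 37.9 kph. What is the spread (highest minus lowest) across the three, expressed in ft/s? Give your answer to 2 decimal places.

the ridge station: 22.74 kt = 38.3808 ft/s.
the coastal station: 37.9 km/h = 34.5400 ft/s.
Spread: 38.3808 − 34.5400 = 3.84 ft/s.

3.84 ft/s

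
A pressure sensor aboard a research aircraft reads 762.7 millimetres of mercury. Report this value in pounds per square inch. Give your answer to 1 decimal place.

14.7 psi

1 mmHg = 0.0193368 psi, so 762.7 × 0.0193368 = 14.7 psi.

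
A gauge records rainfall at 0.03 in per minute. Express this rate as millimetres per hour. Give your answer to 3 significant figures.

45.7 mm/hour

0.03 in/minute × 25.4 mm/in × 60 minute/hour = 45.7 mm/hour.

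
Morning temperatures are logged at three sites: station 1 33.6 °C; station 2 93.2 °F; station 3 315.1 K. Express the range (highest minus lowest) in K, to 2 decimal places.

8.35 K

station 2: 93.2 °F = 34.000 °C.
station 3: 315.1 K = 41.950 °C.
Spread: 41.950 − 33.600 = 8.350 °C.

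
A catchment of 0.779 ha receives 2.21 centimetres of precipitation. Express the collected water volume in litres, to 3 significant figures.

Depth: 2.21 cm × 10 = 22.1 mm.
Area: 0.779 ha = 7790 m².
1 mm over 1 m² is 1 L, so volume = 22.1 × 7790 = 172159 L ≈ 172000 L.

172000 litres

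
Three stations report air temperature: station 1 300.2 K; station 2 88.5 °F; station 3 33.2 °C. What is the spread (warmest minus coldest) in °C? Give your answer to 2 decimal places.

6.15 °C

station 1: 300.2 K = 27.050 °C.
station 2: 88.5 °F = 31.389 °C.
Spread: 33.200 − 27.050 = 6.150 °C.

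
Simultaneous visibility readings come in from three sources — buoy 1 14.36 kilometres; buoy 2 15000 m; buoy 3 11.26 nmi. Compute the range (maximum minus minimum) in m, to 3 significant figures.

buoy 1: 14.36 km = 14360.00 m.
buoy 3: 11.26 nmi = 20853.52 m.
Spread: 20853.52 − 14360.00 = 6490 m.

6490 m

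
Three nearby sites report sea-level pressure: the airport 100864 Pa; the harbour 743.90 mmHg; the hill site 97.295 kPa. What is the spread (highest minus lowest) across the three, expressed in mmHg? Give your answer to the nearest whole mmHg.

the airport: 100864 Pa = 756.54 mmHg.
the hill site: 97.295 kPa = 729.77 mmHg.
Spread: 756.54 − 729.77 = 27 mmHg.

27 mmHg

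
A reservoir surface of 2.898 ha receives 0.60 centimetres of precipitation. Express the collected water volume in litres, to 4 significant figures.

173900 litres

Depth: 0.60 cm × 10 = 6 mm.
Area: 2.898 ha = 28980 m².
1 mm over 1 m² is 1 L, so volume = 6 × 28980 = 173880 L ≈ 173900 L.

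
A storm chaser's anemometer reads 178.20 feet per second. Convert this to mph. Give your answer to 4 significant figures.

121.5 mph

1 ft/s = 0.681818 mph, so 178.20 × 0.681818 = 121.5 mph.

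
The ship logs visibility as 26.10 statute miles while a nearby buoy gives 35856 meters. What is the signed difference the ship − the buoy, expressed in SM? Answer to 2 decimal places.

the buoy: 35856 m = 22.2799 SM.
Difference: 26.1000 − 22.2799 = 3.82 SM.

3.82 SM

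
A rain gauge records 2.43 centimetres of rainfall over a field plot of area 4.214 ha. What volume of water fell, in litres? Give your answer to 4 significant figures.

1024000 litres

Depth: 2.43 cm × 10 = 24.3 mm.
Area: 4.214 ha = 42140 m².
1 mm over 1 m² is 1 L, so volume = 24.3 × 42140 = 1024002 L ≈ 1024000 L.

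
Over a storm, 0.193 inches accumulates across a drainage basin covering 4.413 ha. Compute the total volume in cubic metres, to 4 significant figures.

216.3 cubic metres

Depth: 0.193 in × 25.4 = 4.9022 mm.
Area: 4.413 ha = 44130 m².
1 mm over 1 m² is 1 L, so volume = 4.9022 × 44130 = 216334.09 L = 216.3 m³.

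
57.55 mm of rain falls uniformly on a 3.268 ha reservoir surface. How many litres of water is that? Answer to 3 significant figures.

1880000 litres

Area: 3.268 ha = 32680 m².
1 mm over 1 m² is 1 L, so volume = 57.55 × 32680 = 1880734 L ≈ 1880000 L.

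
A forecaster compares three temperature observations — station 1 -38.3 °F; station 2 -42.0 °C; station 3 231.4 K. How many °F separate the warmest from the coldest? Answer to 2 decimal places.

station 1: -38.3 °F = -39.056 °C.
station 3: 231.4 K = -41.750 °C.
Spread: (-39.056) − (-42.000) = 2.944 °C = 5.30 °F.

5.30 °F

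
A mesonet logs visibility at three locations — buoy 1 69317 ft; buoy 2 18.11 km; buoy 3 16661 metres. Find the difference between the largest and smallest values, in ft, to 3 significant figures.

buoy 2: 18.11 km = 59416.01 ft.
buoy 3: 16661 m = 54662.07 ft.
Spread: 69317.00 − 54662.07 = 14700 ft.

14700 ft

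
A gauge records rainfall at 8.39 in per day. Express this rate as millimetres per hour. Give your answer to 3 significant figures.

8.88 mm/hour

8.39 in/day × 25.4 mm/in × 0.0416667 day/hour = 8.88 mm/hour.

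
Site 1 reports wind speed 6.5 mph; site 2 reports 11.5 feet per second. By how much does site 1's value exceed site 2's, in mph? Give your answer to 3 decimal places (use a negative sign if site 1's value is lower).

site 2: 11.5 ft/s = 7.84091 mph.
Difference: 6.50000 − 7.84091 = -1.341 mph.

-1.341 mph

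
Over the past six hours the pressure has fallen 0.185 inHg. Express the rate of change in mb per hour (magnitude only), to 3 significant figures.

1.04 mb per hour

0.185 inHg / 6 h × 33.8639 mb/inHg = 1.04 mb/h.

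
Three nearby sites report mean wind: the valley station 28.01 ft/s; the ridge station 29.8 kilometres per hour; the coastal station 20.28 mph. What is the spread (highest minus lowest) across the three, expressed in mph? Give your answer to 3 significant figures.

the valley station: 28.01 ft/s = 19.0977 mph.
the ridge station: 29.8 km/h = 18.5169 mph.
Spread: 20.2800 − 18.5169 = 1.76 mph.

1.76 mph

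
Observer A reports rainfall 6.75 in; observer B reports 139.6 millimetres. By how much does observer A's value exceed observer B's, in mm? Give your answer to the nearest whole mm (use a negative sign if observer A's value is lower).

observer A: 6.75 in = 171.45 mm.
Difference: 171.45 − 139.60 = 32 mm.

32 mm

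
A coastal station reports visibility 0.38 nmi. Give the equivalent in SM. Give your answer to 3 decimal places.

1 nmi = 1.15078 SM, so 0.38 × 1.15078 = 0.437 SM.

0.437 SM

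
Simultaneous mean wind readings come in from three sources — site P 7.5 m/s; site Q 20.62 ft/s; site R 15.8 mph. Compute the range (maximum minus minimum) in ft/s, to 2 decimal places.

3.99 ft/s

site P: 7.5 m/s = 24.6063 ft/s.
site R: 15.8 mph = 23.1733 ft/s.
Spread: 24.6063 − 20.6200 = 3.99 ft/s.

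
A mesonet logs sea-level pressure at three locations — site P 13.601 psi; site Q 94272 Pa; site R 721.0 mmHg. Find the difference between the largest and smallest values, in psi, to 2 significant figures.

site Q: 94272 Pa = 13.6730 psi.
site R: 721.0 mmHg = 13.9418 psi.
Spread: 13.9418 − 13.6010 = 0.34 psi.

0.34 psi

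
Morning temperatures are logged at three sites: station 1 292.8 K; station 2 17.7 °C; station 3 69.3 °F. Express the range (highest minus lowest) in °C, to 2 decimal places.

station 1: 292.8 K = 19.650 °C.
station 3: 69.3 °F = 20.722 °C.
Spread: 20.722 − 17.700 = 3.022 °C.

3.02 °C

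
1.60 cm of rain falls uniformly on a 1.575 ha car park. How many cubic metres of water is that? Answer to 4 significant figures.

252.0 cubic metres

Depth: 1.60 cm × 10 = 16 mm.
Area: 1.575 ha = 15750 m².
1 mm over 1 m² is 1 L, so volume = 16 × 15750 = 252000 L = 252.0 m³.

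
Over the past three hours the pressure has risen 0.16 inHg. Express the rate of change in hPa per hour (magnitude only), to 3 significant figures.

1.81 hPa per hour

0.16 inHg / 3 h × 33.8639 hPa/inHg = 1.81 hPa/h.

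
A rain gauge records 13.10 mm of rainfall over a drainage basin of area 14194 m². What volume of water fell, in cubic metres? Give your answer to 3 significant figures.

186 cubic metres

1 mm over 1 m² is 1 L, so volume = 13.1 × 14194 = 185941.4 L = 186 m³.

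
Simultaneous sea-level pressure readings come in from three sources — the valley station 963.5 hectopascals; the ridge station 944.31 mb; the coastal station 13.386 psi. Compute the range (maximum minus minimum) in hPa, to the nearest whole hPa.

41 hPa

the ridge station: 944.31 mb = 944.31 hPa.
the coastal station: 13.386 psi = 922.93 hPa.
Spread: 963.50 − 922.93 = 41 hPa.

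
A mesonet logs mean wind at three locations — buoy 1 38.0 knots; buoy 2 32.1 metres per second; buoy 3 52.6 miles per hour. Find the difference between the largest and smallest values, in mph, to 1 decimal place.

28.1 mph

buoy 1: 38.0 kt = 43.730 mph.
buoy 2: 32.1 m/s = 71.806 mph.
Spread: 71.806 − 43.730 = 28.1 mph.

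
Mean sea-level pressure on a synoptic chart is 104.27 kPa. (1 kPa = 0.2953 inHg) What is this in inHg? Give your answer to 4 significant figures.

30.79 inHg

1 kPa = 0.2953 inHg, so 104.27 × 0.2953 = 30.79 inHg.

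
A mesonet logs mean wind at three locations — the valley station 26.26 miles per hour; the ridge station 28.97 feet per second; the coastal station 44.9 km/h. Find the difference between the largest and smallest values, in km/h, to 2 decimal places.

13.11 km/h

the valley station: 26.26 mph = 42.2614 km/h.
the ridge station: 28.97 ft/s = 31.7882 km/h.
Spread: 44.9000 − 31.7882 = 13.11 km/h.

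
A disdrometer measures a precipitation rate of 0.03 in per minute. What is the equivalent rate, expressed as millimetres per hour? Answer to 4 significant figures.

0.03 in/minute × 25.4 mm/in × 60 minute/hour = 45.72 mm/hour.

45.72 mm/hour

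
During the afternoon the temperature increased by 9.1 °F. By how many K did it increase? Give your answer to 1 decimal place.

For a temperature change the 32° offset cancels: ΔK = 9.1 × 0.5556 = 5.1 K.

5.1 K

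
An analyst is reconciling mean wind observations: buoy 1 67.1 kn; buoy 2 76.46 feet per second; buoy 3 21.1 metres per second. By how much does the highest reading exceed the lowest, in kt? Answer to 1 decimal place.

26.1 kt

buoy 2: 76.46 ft/s = 45.301 kt.
buoy 3: 21.1 m/s = 41.015 kt.
Spread: 67.100 − 41.015 = 26.1 kt.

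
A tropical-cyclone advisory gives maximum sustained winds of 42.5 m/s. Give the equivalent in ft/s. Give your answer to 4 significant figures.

139.4 ft/s

1 m/s = 3.28084 ft/s, so 42.5 × 3.28084 = 139.4 ft/s.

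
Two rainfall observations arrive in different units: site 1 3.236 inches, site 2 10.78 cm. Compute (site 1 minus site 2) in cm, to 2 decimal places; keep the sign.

site 1: 3.236 in = 8.2194 cm.
Difference: 8.2194 − 10.7800 = -2.56 cm.

-2.56 cm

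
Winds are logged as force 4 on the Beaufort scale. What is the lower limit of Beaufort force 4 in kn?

11 kt

Beaufort 4 (moderate breeze) spans 11–16 knots.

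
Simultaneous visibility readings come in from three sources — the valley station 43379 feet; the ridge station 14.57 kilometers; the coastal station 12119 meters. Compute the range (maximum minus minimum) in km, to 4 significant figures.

the valley station: 43379 ft = 13.22192 km.
the coastal station: 12119 m = 12.11900 km.
Spread: 14.57000 − 12.11900 = 2.451 km.

2.451 km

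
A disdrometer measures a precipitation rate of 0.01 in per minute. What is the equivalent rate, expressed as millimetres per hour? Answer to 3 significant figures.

0.01 in/minute × 25.4 mm/in × 60 minute/hour = 15.2 mm/hour.

15.2 mm/hour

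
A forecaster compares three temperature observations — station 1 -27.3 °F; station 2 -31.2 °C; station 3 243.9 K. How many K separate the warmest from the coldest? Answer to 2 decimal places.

station 1: -27.3 °F = -32.944 °C.
station 3: 243.9 K = -29.250 °C.
Spread: (-29.250) − (-32.944) = 3.694 °C.

3.69 K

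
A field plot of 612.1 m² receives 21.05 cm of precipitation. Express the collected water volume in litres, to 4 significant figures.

Depth: 21.05 cm × 10 = 210.5 mm.
1 mm over 1 m² is 1 L, so volume = 210.5 × 612.1 = 128847.05 L ≈ 128800 L.

128800 litres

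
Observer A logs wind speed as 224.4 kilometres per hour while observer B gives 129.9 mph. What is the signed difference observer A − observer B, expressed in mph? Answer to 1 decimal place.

observer A: 224.4 km/h = 139.436 mph.
Difference: 139.436 − 129.900 = 9.5 mph.

9.5 mph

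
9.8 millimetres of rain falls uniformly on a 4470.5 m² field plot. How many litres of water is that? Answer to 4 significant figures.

1 mm over 1 m² is 1 L, so volume = 9.8 × 4470.5 = 43810.9 L ≈ 43810 L.

43810 litres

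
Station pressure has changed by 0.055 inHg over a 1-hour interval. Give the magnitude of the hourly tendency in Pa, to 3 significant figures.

0.055 inHg / 1 h × 3386.39 Pa/inHg = 186 Pa/h.

186 Pa per hour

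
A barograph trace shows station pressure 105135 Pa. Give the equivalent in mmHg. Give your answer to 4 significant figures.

1 Pa = 0.00750062 mmHg, so 105135 × 0.00750062 = 788.6 mmHg.

788.6 mmHg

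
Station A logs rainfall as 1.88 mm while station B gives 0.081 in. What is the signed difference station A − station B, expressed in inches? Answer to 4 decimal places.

station A: 1.88 mm = 0.074016 in.
Difference: 0.074016 − 0.081000 = -0.0070 in.

-0.0070 in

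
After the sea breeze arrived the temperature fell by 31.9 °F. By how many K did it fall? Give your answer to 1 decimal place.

17.7 K

A change of 1 °C equals a change of 1.8 °F: ΔK = 31.9 × 0.5556 = 17.7 K.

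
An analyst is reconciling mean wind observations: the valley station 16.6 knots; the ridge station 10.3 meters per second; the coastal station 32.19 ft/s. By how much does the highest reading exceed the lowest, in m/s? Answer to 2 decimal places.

the valley station: 16.6 kt = 8.5398 m/s.
the coastal station: 32.19 ft/s = 9.8115 m/s.
Spread: 10.3000 − 8.5398 = 1.76 m/s.

1.76 m/s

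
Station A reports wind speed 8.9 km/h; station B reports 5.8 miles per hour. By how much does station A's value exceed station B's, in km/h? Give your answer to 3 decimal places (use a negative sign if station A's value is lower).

-0.434 km/h

station B: 5.8 mph = 9.33420 km/h.
Difference: 8.90000 − 9.33420 = -0.434 km/h.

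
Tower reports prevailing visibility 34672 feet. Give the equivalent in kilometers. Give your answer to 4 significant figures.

1 ft = 0.0003048 km, so 34672 × 0.0003048 = 10.57 km.

10.57 km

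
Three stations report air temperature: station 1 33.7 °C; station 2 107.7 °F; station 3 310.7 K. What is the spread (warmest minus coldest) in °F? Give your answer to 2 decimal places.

station 2: 107.7 °F = 42.056 °C.
station 3: 310.7 K = 37.550 °C.
Spread: 42.056 − 33.700 = 8.356 °C = 15.04 °F.

15.04 °F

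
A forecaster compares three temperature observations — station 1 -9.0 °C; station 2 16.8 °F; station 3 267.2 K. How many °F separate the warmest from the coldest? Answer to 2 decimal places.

station 2: 16.8 °F = -8.444 °C.
station 3: 267.2 K = -5.950 °C.
Spread: (-5.950) − (-9.000) = 3.050 °C = 5.49 °F.

5.49 °F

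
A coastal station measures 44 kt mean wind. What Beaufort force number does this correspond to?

44 kt lies in the Beaufort 9 band (strong gale, 41–47 kt).

Beaufort force 9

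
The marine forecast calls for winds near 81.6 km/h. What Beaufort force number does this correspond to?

Beaufort force 9

81.6 km/h = 22.7 m/s, which is Beaufort 9 (strong gale, 20.8–24.4 m/s).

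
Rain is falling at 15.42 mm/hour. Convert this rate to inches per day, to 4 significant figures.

14.57 in/day

15.42 mm/hour × 0.0393701 in/mm × 24 hour/day = 14.57 in/day.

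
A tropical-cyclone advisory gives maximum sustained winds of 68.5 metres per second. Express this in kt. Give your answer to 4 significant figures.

1 m/s = 1.94384 kt, so 68.5 × 1.94384 = 133.2 kt.

133.2 kt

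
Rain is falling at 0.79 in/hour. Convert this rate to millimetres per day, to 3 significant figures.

482 mm/day

0.79 in/hour × 25.4 mm/in × 24 hour/day = 482 mm/day.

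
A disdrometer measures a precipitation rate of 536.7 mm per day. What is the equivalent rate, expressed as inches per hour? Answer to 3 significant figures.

0.880 in/hour

536.7 mm/day × 0.0393701 in/mm × 0.0416667 day/hour = 0.880 in/hour.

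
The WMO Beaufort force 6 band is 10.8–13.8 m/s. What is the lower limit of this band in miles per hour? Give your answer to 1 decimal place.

10.8–13.8 m/s × 2.237 = 24.2–30.9 mph.

24.2 mph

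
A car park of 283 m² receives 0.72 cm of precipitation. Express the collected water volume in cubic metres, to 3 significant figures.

2.04 cubic metres

Depth: 0.72 cm × 10 = 7.2 mm.
1 mm over 1 m² is 1 L, so volume = 7.2 × 283 = 2037.6 L = 2.04 m³.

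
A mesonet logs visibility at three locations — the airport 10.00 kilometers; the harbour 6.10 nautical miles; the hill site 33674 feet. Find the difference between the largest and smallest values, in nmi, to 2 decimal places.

0.70 nmi

the airport: 10.00 km = 5.3996 nmi.
the hill site: 33674 ft = 5.5420 nmi.
Spread: 6.1000 − 5.3996 = 0.70 nmi.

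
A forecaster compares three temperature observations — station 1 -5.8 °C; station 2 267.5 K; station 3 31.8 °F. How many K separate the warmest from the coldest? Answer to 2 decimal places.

5.69 K

station 2: 267.5 K = -5.650 °C.
station 3: 31.8 °F = -0.111 °C.
Spread: (-0.111) − (-5.800) = 5.689 °C.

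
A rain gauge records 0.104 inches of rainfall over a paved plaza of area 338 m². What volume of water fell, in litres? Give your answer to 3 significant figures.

893 litres

Depth: 0.104 in × 25.4 = 2.6416 mm.
1 mm over 1 m² is 1 L, so volume = 2.6416 × 338 = 892.8608 L ≈ 893 L.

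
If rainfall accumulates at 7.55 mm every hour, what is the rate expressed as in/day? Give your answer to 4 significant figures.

7.55 mm/hour × 0.0393701 in/mm × 24 hour/day = 7.134 in/day.

7.134 in/day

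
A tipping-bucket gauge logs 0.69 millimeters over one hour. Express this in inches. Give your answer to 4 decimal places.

0.0272 in

1 mm = 0.0393701 in, so 0.69 × 0.0393701 = 0.0272 in.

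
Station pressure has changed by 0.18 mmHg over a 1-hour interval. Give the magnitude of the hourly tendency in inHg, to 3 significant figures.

0.00709 inHg per hour

0.18 mmHg / 1 h × 0.0393701 inHg/mmHg = 0.00709 inHg/h.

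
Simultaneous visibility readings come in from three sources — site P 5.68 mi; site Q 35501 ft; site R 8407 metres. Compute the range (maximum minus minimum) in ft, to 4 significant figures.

7919 ft

site P: 5.68 SM = 29990.40 ft.
site R: 8407 m = 27582.02 ft.
Spread: 35501.00 − 27582.02 = 7919 ft.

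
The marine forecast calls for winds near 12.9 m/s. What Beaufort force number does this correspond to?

Beaufort force 6

12.9 m/s lies in the Beaufort 6 band (strong breeze, 10.8–13.8 m/s).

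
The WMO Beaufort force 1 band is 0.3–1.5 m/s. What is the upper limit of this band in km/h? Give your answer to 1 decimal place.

5.4 km/h

0.3–1.5 m/s × 3.6 = 1.1–5.4 km/h.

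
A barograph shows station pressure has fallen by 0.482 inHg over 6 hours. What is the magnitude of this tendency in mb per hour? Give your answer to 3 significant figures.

0.482 inHg / 6 h × 33.8639 mb/inHg = 2.72 mb/h.

2.72 mb per hour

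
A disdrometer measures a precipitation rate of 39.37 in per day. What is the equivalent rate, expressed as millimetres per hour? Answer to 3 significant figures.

41.7 mm/hour

39.37 in/day × 25.4 mm/in × 0.0416667 day/hour = 41.7 mm/hour.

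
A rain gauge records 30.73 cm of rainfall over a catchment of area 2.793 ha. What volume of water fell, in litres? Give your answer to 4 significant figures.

Depth: 30.73 cm × 10 = 307.3 mm.
Area: 2.793 ha = 27930 m².
1 mm over 1 m² is 1 L, so volume = 307.3 × 27930 = 8582889 L ≈ 8583000 L.

8583000 litres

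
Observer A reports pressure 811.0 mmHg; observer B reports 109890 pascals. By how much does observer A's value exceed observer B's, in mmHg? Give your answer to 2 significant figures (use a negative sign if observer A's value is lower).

-13 mmHg

observer B: 109890 Pa = 824.24 mmHg.
Difference: 811.00 − 824.24 = -13 mmHg.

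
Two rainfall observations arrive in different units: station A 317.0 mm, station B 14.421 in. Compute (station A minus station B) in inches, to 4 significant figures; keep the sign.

station A: 317.0 mm = 12.48031 in.
Difference: 12.48031 − 14.42100 = -1.941 in.

-1.941 in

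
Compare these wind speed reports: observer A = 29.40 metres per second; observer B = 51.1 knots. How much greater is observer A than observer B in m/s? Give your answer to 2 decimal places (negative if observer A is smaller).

observer B: 51.1 kt = 26.2881 m/s.
Difference: 29.4000 − 26.2881 = 3.11 m/s.

3.11 m/s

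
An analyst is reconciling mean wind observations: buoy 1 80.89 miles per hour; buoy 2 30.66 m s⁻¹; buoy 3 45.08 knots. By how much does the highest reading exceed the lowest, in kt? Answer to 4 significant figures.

buoy 1: 80.89 mph = 70.2915 kt.
buoy 2: 30.66 m/s = 59.5983 kt.
Spread: 70.2915 − 45.0800 = 25.21 kt.

25.21 kt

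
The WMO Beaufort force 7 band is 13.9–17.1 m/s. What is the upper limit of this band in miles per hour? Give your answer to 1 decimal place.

13.9–17.1 m/s × 2.237 = 31.1–38.3 mph.

38.3 mph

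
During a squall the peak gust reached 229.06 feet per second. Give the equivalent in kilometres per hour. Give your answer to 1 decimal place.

1 ft/s = 1.09728 km/h, so 229.06 × 1.09728 = 251.3 km/h.

251.3 km/h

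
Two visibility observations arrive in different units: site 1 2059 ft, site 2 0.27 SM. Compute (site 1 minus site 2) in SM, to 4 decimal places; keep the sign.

site 1: 2059 ft = 0.389962 SM.
Difference: 0.389962 − 0.270000 = 0.1200 SM.

0.1200 SM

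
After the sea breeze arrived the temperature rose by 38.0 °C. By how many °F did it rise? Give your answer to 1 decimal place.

68.4 °F

A change of 1 °C equals a change of 1.8 °F: Δ°F = 38.0 × 1.8 = 68.4 °F.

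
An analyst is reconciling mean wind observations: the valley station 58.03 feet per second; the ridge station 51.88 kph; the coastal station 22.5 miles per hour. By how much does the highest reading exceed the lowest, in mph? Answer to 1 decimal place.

the valley station: 58.03 ft/s = 39.566 mph.
the ridge station: 51.88 km/h = 32.237 mph.
Spread: 39.566 − 22.500 = 17.1 mph.

17.1 mph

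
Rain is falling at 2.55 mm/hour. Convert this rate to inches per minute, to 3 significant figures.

0.00167 in/minute

2.55 mm/hour × 0.0393701 in/mm × 0.0166667 hour/minute = 0.00167 in/minute.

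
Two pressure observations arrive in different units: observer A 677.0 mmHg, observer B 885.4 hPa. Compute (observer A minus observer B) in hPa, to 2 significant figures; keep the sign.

17 hPa

observer A: 677.0 mmHg = 902.59 hPa.
Difference: 902.59 − 885.40 = 17 hPa.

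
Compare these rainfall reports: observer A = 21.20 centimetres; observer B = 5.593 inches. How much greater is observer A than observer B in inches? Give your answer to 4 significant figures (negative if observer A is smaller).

2.753 in

observer A: 21.20 cm = 8.34646 in.
Difference: 8.34646 − 5.59300 = 2.753 in.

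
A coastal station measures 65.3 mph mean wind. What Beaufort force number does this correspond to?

Beaufort force 11

65.3 mph = 29.2 m/s, which is Beaufort 11 (violent storm, 28.5–32.6 m/s).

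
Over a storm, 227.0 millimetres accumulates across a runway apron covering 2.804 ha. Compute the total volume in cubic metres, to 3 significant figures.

Area: 2.804 ha = 28040 m².
1 mm over 1 m² is 1 L, so volume = 227 × 28040 = 6365080 L = 6370 m³.

6370 cubic metres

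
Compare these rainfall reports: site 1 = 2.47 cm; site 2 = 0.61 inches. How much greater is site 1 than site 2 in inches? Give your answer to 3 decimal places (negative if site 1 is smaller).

site 1: 2.47 cm = 0.97244 in.
Difference: 0.97244 − 0.61000 = 0.362 in.

0.362 in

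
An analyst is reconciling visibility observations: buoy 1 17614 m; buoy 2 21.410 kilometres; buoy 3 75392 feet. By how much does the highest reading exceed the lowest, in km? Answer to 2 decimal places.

buoy 1: 17614 m = 17.6140 km.
buoy 3: 75392 ft = 22.9795 km.
Spread: 22.9795 − 17.6140 = 5.37 km.

5.37 km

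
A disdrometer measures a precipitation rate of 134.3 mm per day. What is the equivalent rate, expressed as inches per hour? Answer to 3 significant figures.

134.3 mm/day × 0.0393701 in/mm × 0.0416667 day/hour = 0.220 in/hour.

0.220 in/hour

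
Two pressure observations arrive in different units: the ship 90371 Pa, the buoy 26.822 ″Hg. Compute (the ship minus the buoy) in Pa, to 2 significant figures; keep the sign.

the buoy: 26.822 inHg = 90829.73 Pa.
Difference: 90371.00 − 90829.73 = -460 Pa.

-460 Pa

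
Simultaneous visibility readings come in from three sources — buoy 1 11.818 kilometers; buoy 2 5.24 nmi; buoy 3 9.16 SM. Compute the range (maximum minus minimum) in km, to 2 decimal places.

5.04 km

buoy 2: 5.24 nmi = 9.7045 km.
buoy 3: 9.16 SM = 14.7416 km.
Spread: 14.7416 − 9.7045 = 5.04 km.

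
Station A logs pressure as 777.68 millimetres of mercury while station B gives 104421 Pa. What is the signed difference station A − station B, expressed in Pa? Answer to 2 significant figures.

station A: 777.68 mmHg = 103682.15 Pa.
Difference: 103682.15 − 104421.00 = -740 Pa.

-740 Pa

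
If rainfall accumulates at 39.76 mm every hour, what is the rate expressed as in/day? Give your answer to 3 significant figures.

37.6 in/day

39.76 mm/hour × 0.0393701 in/mm × 24 hour/day = 37.6 in/day.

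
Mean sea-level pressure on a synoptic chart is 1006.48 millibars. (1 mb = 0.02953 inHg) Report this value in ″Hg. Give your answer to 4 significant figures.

1 mb = 0.02953 inHg, so 1006.48 × 0.02953 = 29.72 inHg.

29.72 inHg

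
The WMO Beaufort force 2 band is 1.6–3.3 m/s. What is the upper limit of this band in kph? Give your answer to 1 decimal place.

1.6–3.3 m/s × 3.6 = 5.8–11.9 km/h.

11.9 km/h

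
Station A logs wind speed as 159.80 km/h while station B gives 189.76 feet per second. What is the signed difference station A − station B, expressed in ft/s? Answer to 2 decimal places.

-44.13 ft/s

station A: 159.80 km/h = 145.6328 ft/s.
Difference: 145.6328 − 189.7600 = -44.13 ft/s.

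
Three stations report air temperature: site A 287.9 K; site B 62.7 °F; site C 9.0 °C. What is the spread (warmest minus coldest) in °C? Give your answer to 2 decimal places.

8.06 °C

site A: 287.9 K = 14.750 °C.
site B: 62.7 °F = 17.056 °C.
Spread: 17.056 − 9.000 = 8.056 °C.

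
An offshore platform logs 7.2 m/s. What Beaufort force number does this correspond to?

Beaufort force 4

7.2 m/s lies in the Beaufort 4 band (moderate breeze, 5.5–7.9 m/s).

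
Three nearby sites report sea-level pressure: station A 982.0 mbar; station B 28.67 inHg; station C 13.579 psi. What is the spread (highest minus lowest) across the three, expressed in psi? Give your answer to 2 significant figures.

0.66 psi

station A: 982.0 mb = 14.2427 psi.
station B: 28.67 inHg = 14.0814 psi.
Spread: 14.2427 − 13.5790 = 0.66 psi.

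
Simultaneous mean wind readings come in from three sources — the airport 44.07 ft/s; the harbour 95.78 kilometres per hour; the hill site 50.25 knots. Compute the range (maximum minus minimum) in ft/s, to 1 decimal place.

43.2 ft/s

the harbour: 95.78 km/h = 87.289 ft/s.
the hill site: 50.25 kt = 84.812 ft/s.
Spread: 87.289 − 44.070 = 43.2 ft/s.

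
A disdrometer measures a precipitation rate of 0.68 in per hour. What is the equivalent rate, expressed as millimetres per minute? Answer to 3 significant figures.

0.68 in/hour × 25.4 mm/in × 0.0166667 hour/minute = 0.288 mm/minute.

0.288 mm/minute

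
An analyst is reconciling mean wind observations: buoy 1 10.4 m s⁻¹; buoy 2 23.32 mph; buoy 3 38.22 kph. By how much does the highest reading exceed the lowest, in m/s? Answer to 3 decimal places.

buoy 2: 23.32 mph = 10.42497 m/s.
buoy 3: 38.22 km/h = 10.61667 m/s.
Spread: 10.61667 − 10.40000 = 0.217 m/s.

0.217 m/s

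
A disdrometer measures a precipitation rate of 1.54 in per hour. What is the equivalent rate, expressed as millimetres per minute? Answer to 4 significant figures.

0.6519 mm/minute

1.54 in/hour × 25.4 mm/in × 0.0166667 hour/minute = 0.6519 mm/minute.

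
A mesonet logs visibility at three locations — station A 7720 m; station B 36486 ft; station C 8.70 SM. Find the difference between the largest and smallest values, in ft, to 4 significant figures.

station A: 7720 m = 25328.08 ft.
station C: 8.70 SM = 45936.00 ft.
Spread: 45936.00 − 25328.08 = 20610 ft.

20610 ft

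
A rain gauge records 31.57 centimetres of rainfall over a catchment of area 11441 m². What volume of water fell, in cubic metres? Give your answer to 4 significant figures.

3612 cubic metres

Depth: 31.57 cm × 10 = 315.7 mm.
1 mm over 1 m² is 1 L, so volume = 315.7 × 11441 = 3611923.7 L = 3612 m³.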